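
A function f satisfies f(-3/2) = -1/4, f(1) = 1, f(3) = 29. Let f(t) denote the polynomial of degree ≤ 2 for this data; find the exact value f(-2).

4

Evaluate each Lagrange basis at t = -2:
L_0(-2) = (-3)·(-5)/[(-5/2)·(-9/2)] = 4/3
L_1(-2) = (-1/2)·(-5)/[(5/2)·(-2)] = -1/2
L_2(-2) = (-1/2)·(-3)/[(9/2)·(2)] = 1/6
Sum: (-1/4)·(4/3) + 1·(-1/2) + 29·(1/6) = 4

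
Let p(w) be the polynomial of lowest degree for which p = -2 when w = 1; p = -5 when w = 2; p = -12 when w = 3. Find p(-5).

-68

Using Newton's divided-difference form:
p[1,2] = (-5 - (-2)) / (2 - 1) = -3
p[2,3] = (-12 - (-5)) / (3 - 2) = -7
p[1,2,3] = (-7 - (-3)) / (3 - 1) = -2
p(-5) = -2 + (-3)·(-6) + (-2)·(-6)·(-7) = -68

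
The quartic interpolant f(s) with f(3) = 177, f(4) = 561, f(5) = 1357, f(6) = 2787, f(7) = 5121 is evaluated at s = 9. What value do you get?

Evaluate each Lagrange basis at s = 9:
L_0(9) = (5)·(4)·(3)·(2)/[(-1)·(-2)·(-3)·(-4)] = 5
L_1(9) = (6)·(4)·(3)·(2)/[(1)·(-1)·(-2)·(-3)] = -24
L_2(9) = (6)·(5)·(3)·(2)/[(2)·(1)·(-1)·(-2)] = 45
L_3(9) = (6)·(5)·(4)·(2)/[(3)·(2)·(1)·(-1)] = -40
L_4(9) = (6)·(5)·(4)·(3)/[(4)·(3)·(2)·(1)] = 15
Sum: 177·(5) + 561·(-24) + 1357·(45) + 2787·(-40) + 5121·(15) = 13821

13821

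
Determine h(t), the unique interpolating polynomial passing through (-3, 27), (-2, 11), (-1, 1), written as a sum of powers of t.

h(t) = 3t^2 - t - 3

Build the Lagrange basis polynomials:
L_0(t) = (t + 2)(t + 1) / [2] = (1/2)t^2 + (3/2)t + 1
L_1(t) = (t + 3)(t + 1) / [-1] = -t^2 - 4t - 3
L_2(t) = (t + 3)(t + 2) / [2] = (1/2)t^2 + (5/2)t + 3
h(t) = 27·L_0 + 11·L_1 + 1·L_2
  27·L_0(t) = (27/2)t^2 + (81/2)t + 27
  11·L_1(t) = -11t^2 - 44t - 33
  1·L_2(t) = (1/2)t^2 + (5/2)t + 3
Adding term by term: 3t^2 - t - 3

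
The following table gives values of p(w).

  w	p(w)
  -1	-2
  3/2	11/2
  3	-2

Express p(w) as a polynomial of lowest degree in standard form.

Build the Lagrange basis polynomials:
L_0(w) = (w - 3/2)(w - 3) / [10] = (1/10)w^2 - (9/20)w + 9/20
L_1(w) = (w + 1)(w - 3) / [-15/4] = -(4/15)w^2 + (8/15)w + 4/5
L_2(w) = (w + 1)(w - 3/2) / [6] = (1/6)w^2 - (1/12)w - 1/4
p(w) = (-2)·L_0 + (11/2)·L_1 + (-2)·L_2
  (-2)·L_0(w) = -(1/5)w^2 + (9/10)w - 9/10
  (11/2)·L_1(w) = -(22/15)w^2 + (44/15)w + 22/5
  (-2)·L_2(w) = -(1/3)w^2 + (1/6)w + 1/2
Adding term by term: -2w^2 + 4w + 4

p(w) = -2w^2 + 4w + 4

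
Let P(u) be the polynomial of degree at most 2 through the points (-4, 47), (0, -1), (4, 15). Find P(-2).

Using Newton's divided-difference form:
P[-4,0] = (-1 - 47) / (0 - (-4)) = -12
P[0,4] = (15 - (-1)) / (4 - 0) = 4
P[-4,0,4] = (4 - (-12)) / (4 - (-4)) = 2
P(-2) = 47 + (-12)·(2) + 2·(2)·(-2) = 15

15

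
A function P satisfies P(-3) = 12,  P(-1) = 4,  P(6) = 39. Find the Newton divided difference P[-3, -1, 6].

P[-3,-1] = (4 - 12) / (-1 - (-3)) = -4
P[-1,6] = (39 - 4) / (6 - (-1)) = 5
P[-3,-1,6] = (5 - (-4)) / (6 - (-3)) = 1

1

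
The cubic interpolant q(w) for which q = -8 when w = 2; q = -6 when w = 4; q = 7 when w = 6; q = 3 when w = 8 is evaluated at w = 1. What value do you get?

L_0(1) = (-3)·(-5)·(-7)/[(-2)·(-4)·(-6)] = 35/16
L_1(1) = (-1)·(-5)·(-7)/[(2)·(-2)·(-4)] = -35/16
L_2(1) = (-1)·(-3)·(-7)/[(4)·(2)·(-2)] = 21/16
L_3(1) = (-1)·(-3)·(-5)/[(6)·(4)·(2)] = -5/16
Sum: (-8)·(35/16) + (-6)·(-35/16) + 7·(21/16) + 3·(-5/16) = 31/8

31/8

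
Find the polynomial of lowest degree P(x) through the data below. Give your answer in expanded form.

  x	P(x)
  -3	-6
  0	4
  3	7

Build the Lagrange basis polynomials:
L_0(x) = x(x - 3) / [18] = (1/18)x^2 - (1/6)x
L_1(x) = (x + 3)(x - 3) / [-9] = -(1/9)x^2 + 1
L_2(x) = (x + 3)x / [18] = (1/18)x^2 + (1/6)x
P(x) = (-6)·L_0 + 4·L_1 + 7·L_2
  (-6)·L_0(x) = -(1/3)x^2 + x
  4·L_1(x) = -(4/9)x^2 + 4
  7·L_2(x) = (7/18)x^2 + (7/6)x
Adding term by term: -(7/18)x^2 + (13/6)x + 4

P(x) = -(7/18)x^2 + (13/6)x + 4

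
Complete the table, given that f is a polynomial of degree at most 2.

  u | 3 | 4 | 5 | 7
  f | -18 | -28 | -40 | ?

-70

The 3 known values determine f uniquely (degree ≤ 2).
Evaluate each Lagrange basis at u = 7:
L_0(7) = (3)·(2)/[(-1)·(-2)] = 3
L_1(7) = (4)·(2)/[(1)·(-1)] = -8
L_2(7) = (4)·(3)/[(2)·(1)] = 6
Sum: (-18)·(3) + (-28)·(-8) + (-40)·(6) = -70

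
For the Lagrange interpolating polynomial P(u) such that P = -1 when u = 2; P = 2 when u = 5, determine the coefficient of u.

1

The leading coefficient equals the top divided difference P[2,5].
P[2,5] = (2 - (-1)) / (5 - 2) = 1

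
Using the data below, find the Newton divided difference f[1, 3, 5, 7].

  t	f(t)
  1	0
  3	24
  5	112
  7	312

f[1,3] = (24 - 0) / (3 - 1) = 12
f[3,5] = (112 - 24) / (5 - 3) = 44
f[5,7] = (312 - 112) / (7 - 5) = 100
f[1,3,5] = (44 - 12) / (5 - 1) = 8
f[3,5,7] = (100 - 44) / (7 - 3) = 14
f[1,3,5,7] = (14 - 8) / (7 - 1) = 1

1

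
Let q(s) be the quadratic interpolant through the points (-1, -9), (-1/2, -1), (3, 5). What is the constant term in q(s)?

73/14

Build the Lagrange basis polynomials:
L_0(s) = (s + 1/2)(s - 3) / [2] = (1/2)s^2 - (5/4)s - 3/4
L_1(s) = (s + 1)(s - 3) / [-7/4] = -(4/7)s^2 + (8/7)s + 12/7
L_2(s) = (s + 1)(s + 1/2) / [14] = (1/14)s^2 + (3/28)s + 1/28
q(s) = (-9)·L_0 + (-1)·L_1 + 5·L_2
Only the constant term is needed; take it from each L_i and combine:
(-9)·(-3/4) + (-1)·(12/7) + 5·(1/28) = 73/14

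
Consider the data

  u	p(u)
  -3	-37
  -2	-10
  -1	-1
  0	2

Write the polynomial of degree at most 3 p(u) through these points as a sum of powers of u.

p(u) = 2u^3 + 3u^2 + 4u + 2

L_0(u) = (u + 2)(u + 1)u / [-6] = -(1/6)u^3 - (1/2)u^2 - (1/3)u
L_1(u) = (u + 3)(u + 1)u / [2] = (1/2)u^3 + 2u^2 + (3/2)u
L_2(u) = (u + 3)(u + 2)u / [-2] = -(1/2)u^3 - (5/2)u^2 - 3u
L_3(u) = (u + 3)(u + 2)(u + 1) / [6] = (1/6)u^3 + u^2 + (11/6)u + 1
p(u) = (-37)·L_0 + (-10)·L_1 + (-1)·L_2 + 2·L_3
  (-37)·L_0(u) = (37/6)u^3 + (37/2)u^2 + (37/3)u
  (-10)·L_1(u) = -5u^3 - 20u^2 - 15u
  (-1)·L_2(u) = (1/2)u^3 + (5/2)u^2 + 3u
  2·L_3(u) = (1/3)u^3 + 2u^2 + (11/3)u + 2
Adding term by term: 2u^3 + 3u^2 + 4u + 2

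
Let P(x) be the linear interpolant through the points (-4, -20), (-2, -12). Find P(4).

Evaluate each Lagrange basis at x = 4:
L_0(4) = (6)/[(-2)] = -3
L_1(4) = (8)/[(2)] = 4
Sum: (-20)·(-3) + (-12)·(4) = 12

12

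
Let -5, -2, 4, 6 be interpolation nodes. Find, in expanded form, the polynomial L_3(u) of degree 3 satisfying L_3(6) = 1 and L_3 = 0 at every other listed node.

L_3(u) = (1/176)u^3 + (3/176)u^2 - (9/88)u - 5/22

L_3(u) = (u + 5)(u + 2)(u - 4) / [(11)·(8)·(2)]
       = (u^3 + 3u^2 - 18u - 40) / (176)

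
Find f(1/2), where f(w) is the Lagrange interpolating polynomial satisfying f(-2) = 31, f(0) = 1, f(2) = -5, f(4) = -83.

Evaluate each Lagrange basis at w = 1/2:
L_0(1/2) = (1/2)·(-3/2)·(-7/2)/[(-2)·(-4)·(-6)] = -7/128
L_1(1/2) = (5/2)·(-3/2)·(-7/2)/[(2)·(-2)·(-4)] = 105/128
L_2(1/2) = (5/2)·(1/2)·(-7/2)/[(4)·(2)·(-2)] = 35/128
L_3(1/2) = (5/2)·(1/2)·(-3/2)/[(6)·(4)·(2)] = -5/128
Sum: 31·(-7/128) + 1·(105/128) + (-5)·(35/128) + (-83)·(-5/128) = 1

1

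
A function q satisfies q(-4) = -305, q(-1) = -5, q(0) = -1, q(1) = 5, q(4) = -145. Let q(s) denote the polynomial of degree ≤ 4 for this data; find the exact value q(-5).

Evaluate each Lagrange basis at s = -5:
L_0(-5) = (-4)·(-5)·(-6)·(-9)/[(-3)·(-4)·(-5)·(-8)] = 9/4
L_1(-5) = (-1)·(-5)·(-6)·(-9)/[(3)·(-1)·(-2)·(-5)] = -9
L_2(-5) = (-1)·(-4)·(-6)·(-9)/[(4)·(1)·(-1)·(-4)] = 27/2
L_3(-5) = (-1)·(-4)·(-5)·(-9)/[(5)·(2)·(1)·(-3)] = -6
L_4(-5) = (-1)·(-4)·(-5)·(-6)/[(8)·(5)·(4)·(3)] = 1/4
Sum: (-305)·(9/4) + (-5)·(-9) + (-1)·(27/2) + 5·(-6) + (-145)·(1/4) = -721

-721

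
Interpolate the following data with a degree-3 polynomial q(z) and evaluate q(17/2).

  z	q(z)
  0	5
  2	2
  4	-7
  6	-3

Using Newton's divided-difference form:
q[0,2] = (2 - 5) / (2 - 0) = -3/2
q[2,4] = (-7 - 2) / (4 - 2) = -9/2
q[4,6] = (-3 - (-7)) / (6 - 4) = 2
q[0,2,4] = (-9/2 - (-3/2)) / (4 - 0) = -3/4
q[2,4,6] = (2 - (-9/2)) / (6 - 2) = 13/8
q[0,2,4,6] = (13/8 - (-3/4)) / (6 - 0) = 19/48
q(17/2) = 5 + (-3/2)·(17/2) + (-3/4)·(17/2)·(13/2) + (19/48)·(17/2)·(13/2)·(9/2) = 6301/128

6301/128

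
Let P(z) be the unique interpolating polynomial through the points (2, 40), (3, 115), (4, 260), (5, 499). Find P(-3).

Evaluate each Lagrange basis at z = -3:
L_0(-3) = (-6)·(-7)·(-8)/[(-1)·(-2)·(-3)] = 56
L_1(-3) = (-5)·(-7)·(-8)/[(1)·(-1)·(-2)] = -140
L_2(-3) = (-5)·(-6)·(-8)/[(2)·(1)·(-1)] = 120
L_3(-3) = (-5)·(-6)·(-7)/[(3)·(2)·(1)] = -35
Sum: 40·(56) + 115·(-140) + 260·(120) + 499·(-35) = -125

-125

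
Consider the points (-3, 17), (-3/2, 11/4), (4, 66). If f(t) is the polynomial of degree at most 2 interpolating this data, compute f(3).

Using Newton's divided-difference form:
f[-3,-3/2] = (11/4 - 17) / (-3/2 - (-3)) = -19/2
f[-3/2,4] = (66 - 11/4) / (4 - (-3/2)) = 23/2
f[-3,-3/2,4] = (23/2 - (-19/2)) / (4 - (-3)) = 3
f(3) = 17 + (-19/2)·(6) + 3·(6)·(9/2) = 41

41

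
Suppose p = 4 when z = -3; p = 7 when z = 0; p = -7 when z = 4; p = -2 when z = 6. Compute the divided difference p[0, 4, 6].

p[0,4] = (-7 - 7) / (4 - 0) = -7/2
p[4,6] = (-2 - (-7)) / (6 - 4) = 5/2
p[0,4,6] = (5/2 - (-7/2)) / (6 - 0) = 1

1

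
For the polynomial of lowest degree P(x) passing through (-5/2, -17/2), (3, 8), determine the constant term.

Build the Lagrange basis polynomials:
L_0(x) = (x - 3) / [-11/2] = -(2/11)x + 6/11
L_1(x) = (x + 5/2) / [11/2] = (2/11)x + 5/11
P(x) = (-17/2)·L_0 + 8·L_1
Only the constant term is needed; take it from each L_i and combine:
(-17/2)·(6/11) + 8·(5/11) = -1

-1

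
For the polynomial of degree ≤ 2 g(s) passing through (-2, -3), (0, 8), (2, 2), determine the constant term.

8

L_0(s) = s(s - 2) / [8] = (1/8)s^2 - (1/4)s
L_1(s) = (s + 2)(s - 2) / [-4] = -(1/4)s^2 + 1
L_2(s) = (s + 2)s / [8] = (1/8)s^2 + (1/4)s
g(s) = (-3)·L_0 + 8·L_1 + 2·L_2
Only the constant term is needed; take it from each L_i and combine:
(-3)·(0) + 8·(1) + 2·(0) = 8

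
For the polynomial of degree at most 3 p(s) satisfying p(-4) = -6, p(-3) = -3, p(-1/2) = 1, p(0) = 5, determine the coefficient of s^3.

The leading coefficient equals the top divided difference p[-4,-3,-1/2,0].
p[-4,-3] = (-3 - (-6)) / (-3 - (-4)) = 3
p[-3,-1/2] = (1 - (-3)) / (-1/2 - (-3)) = 8/5
p[-1/2,0] = (5 - 1) / (0 - (-1/2)) = 8
p[-4,-3,-1/2] = (8/5 - 3) / (-1/2 - (-4)) = -2/5
p[-3,-1/2,0] = (8 - 8/5) / (0 - (-3)) = 32/15
p[-4,-3,-1/2,0] = (32/15 - (-2/5)) / (0 - (-4)) = 19/30

19/30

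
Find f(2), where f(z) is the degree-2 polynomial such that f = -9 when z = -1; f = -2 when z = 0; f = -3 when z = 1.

Evaluate each Lagrange basis at z = 2:
L_0(2) = (2)·(1)/[(-1)·(-2)] = 1
L_1(2) = (3)·(1)/[(1)·(-1)] = -3
L_2(2) = (3)·(2)/[(2)·(1)] = 3
Sum: (-9)·(1) + (-2)·(-3) + (-3)·(3) = -12

-12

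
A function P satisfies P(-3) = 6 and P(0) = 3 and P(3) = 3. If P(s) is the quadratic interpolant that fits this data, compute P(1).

Using Newton's divided-difference form:
P[-3,0] = (3 - 6) / (0 - (-3)) = -1
P[0,3] = (3 - 3) / (3 - 0) = 0
P[-3,0,3] = (0 - (-1)) / (3 - (-3)) = 1/6
P(1) = 6 + (-1)·(4) + (1/6)·(4)·(1) = 8/3

8/3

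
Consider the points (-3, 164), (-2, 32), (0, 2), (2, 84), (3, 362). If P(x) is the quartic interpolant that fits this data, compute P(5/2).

Evaluate each Lagrange basis at x = 5/2:
L_0(5/2) = (9/2)·(5/2)·(1/2)·(-1/2)/[(-1)·(-3)·(-5)·(-6)] = -1/32
L_1(5/2) = (11/2)·(5/2)·(1/2)·(-1/2)/[(1)·(-2)·(-4)·(-5)] = 11/128
L_2(5/2) = (11/2)·(9/2)·(1/2)·(-1/2)/[(3)·(2)·(-2)·(-3)] = -11/64
L_3(5/2) = (11/2)·(9/2)·(5/2)·(-1/2)/[(5)·(4)·(2)·(-1)] = 99/128
L_4(5/2) = (11/2)·(9/2)·(5/2)·(1/2)/[(6)·(5)·(3)·(1)] = 11/32
Sum: 164·(-1/32) + 32·(11/128) + 2·(-11/64) + 84·(99/128) + 362·(11/32) = 2987/16

2987/16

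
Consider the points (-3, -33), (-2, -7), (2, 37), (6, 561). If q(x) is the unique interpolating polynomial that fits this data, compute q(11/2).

443

Using Newton's divided-difference form:
q[-3,-2] = (-7 - (-33)) / (-2 - (-3)) = 26
q[-2,2] = (37 - (-7)) / (2 - (-2)) = 11
q[2,6] = (561 - 37) / (6 - 2) = 131
q[-3,-2,2] = (11 - 26) / (2 - (-3)) = -3
q[-2,2,6] = (131 - 11) / (6 - (-2)) = 15
q[-3,-2,2,6] = (15 - (-3)) / (6 - (-3)) = 2
q(11/2) = -33 + 26·(17/2) + (-3)·(17/2)·(15/2) + 2·(17/2)·(15/2)·(7/2) = 443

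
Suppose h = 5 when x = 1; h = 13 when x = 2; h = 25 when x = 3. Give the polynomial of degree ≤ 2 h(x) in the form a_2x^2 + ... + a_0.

L_0(x) = (x - 2)(x - 3) / [2] = (1/2)x^2 - (5/2)x + 3
L_1(x) = (x - 1)(x - 3) / [-1] = -x^2 + 4x - 3
L_2(x) = (x - 1)(x - 2) / [2] = (1/2)x^2 - (3/2)x + 1
h(x) = 5·L_0 + 13·L_1 + 25·L_2
  5·L_0(x) = (5/2)x^2 - (25/2)x + 15
  13·L_1(x) = -13x^2 + 52x - 39
  25·L_2(x) = (25/2)x^2 - (75/2)x + 25
Adding term by term: 2x^2 + 2x + 1

h(x) = 2x^2 + 2x + 1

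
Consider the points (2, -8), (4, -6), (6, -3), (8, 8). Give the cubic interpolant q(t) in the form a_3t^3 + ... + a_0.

Build the Lagrange basis polynomials:
L_0(t) = (t - 4)(t - 6)(t - 8) / [-48] = -(1/48)t^3 + (3/8)t^2 - (13/6)t + 4
L_1(t) = (t - 2)(t - 6)(t - 8) / [16] = (1/16)t^3 - t^2 + (19/4)t - 6
L_2(t) = (t - 2)(t - 4)(t - 8) / [-16] = -(1/16)t^3 + (7/8)t^2 - (7/2)t + 4
L_3(t) = (t - 2)(t - 4)(t - 6) / [48] = (1/48)t^3 - (1/4)t^2 + (11/12)t - 1
q(t) = (-8)·L_0 + (-6)·L_1 + (-3)·L_2 + 8·L_3
  (-8)·L_0(t) = (1/6)t^3 - 3t^2 + (52/3)t - 32
  (-6)·L_1(t) = -(3/8)t^3 + 6t^2 - (57/2)t + 36
  (-3)·L_2(t) = (3/16)t^3 - (21/8)t^2 + (21/2)t - 12
  8·L_3(t) = (1/6)t^3 - 2t^2 + (22/3)t - 8
Adding term by term: (7/48)t^3 - (13/8)t^2 + (20/3)t - 16

q(t) = (7/48)t^3 - (13/8)t^2 + (20/3)t - 16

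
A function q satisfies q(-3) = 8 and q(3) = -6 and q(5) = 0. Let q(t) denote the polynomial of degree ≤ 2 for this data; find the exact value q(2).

-7

Using Newton's divided-difference form:
q[-3,3] = (-6 - 8) / (3 - (-3)) = -7/3
q[3,5] = (0 - (-6)) / (5 - 3) = 3
q[-3,3,5] = (3 - (-7/3)) / (5 - (-3)) = 2/3
q(2) = 8 + (-7/3)·(5) + (2/3)·(5)·(-1) = -7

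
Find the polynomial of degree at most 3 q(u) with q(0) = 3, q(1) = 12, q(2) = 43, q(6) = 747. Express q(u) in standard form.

q(u) = 3u^3 + 2u^2 + 4u + 3

Newton's divided differences:
q[0,1] = (12 - 3) / (1 - 0) = 9
q[1,2] = (43 - 12) / (2 - 1) = 31
q[2,6] = (747 - 43) / (6 - 2) = 176
q[0,1,2] = (31 - 9) / (2 - 0) = 11
q[1,2,6] = (176 - 31) / (6 - 1) = 29
q[0,1,2,6] = (29 - 11) / (6 - 0) = 3
q(u) = 3 + 9·u + 11·u(u - 1) + 3·u(u - 1)(u - 2)
Expanding: q(u) = 3u^3 + 2u^2 + 4u + 3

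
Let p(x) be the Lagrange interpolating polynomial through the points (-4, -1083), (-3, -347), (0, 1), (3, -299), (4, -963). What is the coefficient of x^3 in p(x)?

1

L_0(x) = (x + 3)x(x - 3)(x - 4) / [224] = (1/224)x^4 - (1/56)x^3 - (9/224)x^2 + (9/56)x
L_1(x) = (x + 4)x(x - 3)(x - 4) / [-126] = -(1/126)x^4 + (1/42)x^3 + (8/63)x^2 - (8/21)x
L_2(x) = (x + 4)(x + 3)(x - 3)(x - 4) / [144] = (1/144)x^4 - (25/144)x^2 + 1
L_3(x) = (x + 4)(x + 3)x(x - 4) / [-126] = -(1/126)x^4 - (1/42)x^3 + (8/63)x^2 + (8/21)x
L_4(x) = (x + 4)(x + 3)x(x - 3) / [224] = (1/224)x^4 + (1/56)x^3 - (9/224)x^2 - (9/56)x
p(x) = (-1083)·L_0 + (-347)·L_1 + 1·L_2 + (-299)·L_3 + (-963)·L_4
Only the coefficient of x^3 is needed; take it from each L_i and combine:
(-1083)·(-1/56) + (-347)·(1/42) + 1·(0) + (-299)·(-1/42) + (-963)·(1/56) = 1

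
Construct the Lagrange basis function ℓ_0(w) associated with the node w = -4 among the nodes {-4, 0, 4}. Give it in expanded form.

ℓ_0(w) = w(w - 4) / [(-4)·(-8)]
       = (w^2 - 4w) / (32)

ℓ_0(w) = (1/32)w^2 - (1/8)w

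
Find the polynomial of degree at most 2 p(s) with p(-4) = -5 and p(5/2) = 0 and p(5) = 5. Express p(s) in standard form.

p(s) = (16/117)s^2 + (38/39)s - 385/117

Build the Lagrange basis polynomials:
L_0(s) = (s - 5/2)(s - 5) / [117/2] = (2/117)s^2 - (5/39)s + 25/117
L_1(s) = (s + 4)(s - 5) / [-65/4] = -(4/65)s^2 + (4/65)s + 16/13
L_2(s) = (s + 4)(s - 5/2) / [45/2] = (2/45)s^2 + (1/15)s - 4/9
p(s) = (-5)·L_0 + 0·L_1 + 5·L_2
  (-5)·L_0(s) = -(10/117)s^2 + (25/39)s - 125/117
  0·L_1(s) = 0
  5·L_2(s) = (2/9)s^2 + (1/3)s - 20/9
Adding term by term: (16/117)s^2 + (38/39)s - 385/117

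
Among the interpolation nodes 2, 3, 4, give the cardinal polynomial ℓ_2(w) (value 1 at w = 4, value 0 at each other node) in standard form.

ℓ_2(w) = (w - 2)(w - 3) / [(2)·(1)]
       = (w^2 - 5w + 6) / (2)

ℓ_2(w) = (1/2)w^2 - (5/2)w + 3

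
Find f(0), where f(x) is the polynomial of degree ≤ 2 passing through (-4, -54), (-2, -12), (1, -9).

Using Newton's divided-difference form:
f[-4,-2] = (-12 - (-54)) / (-2 - (-4)) = 21
f[-2,1] = (-9 - (-12)) / (1 - (-2)) = 1
f[-4,-2,1] = (1 - 21) / (1 - (-4)) = -4
f(0) = -54 + 21·(4) + (-4)·(4)·(2) = -2

-2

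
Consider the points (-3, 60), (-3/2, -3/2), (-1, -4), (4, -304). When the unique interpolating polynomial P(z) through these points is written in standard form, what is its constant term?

0

Build the Lagrange basis polynomials:
L_0(z) = (z + 3/2)(z + 1)(z - 4) / [-21] = -(1/21)z^3 + (1/14)z^2 + (17/42)z + 2/7
L_1(z) = (z + 3)(z + 1)(z - 4) / [33/8] = (8/33)z^3 - (104/33)z - 32/11
L_2(z) = (z + 3)(z + 3/2)(z - 4) / [-5] = -(1/5)z^3 - (1/10)z^2 + (27/10)z + 18/5
L_3(z) = (z + 3)(z + 3/2)(z + 1) / [385/2] = (2/385)z^3 + (1/35)z^2 + (18/385)z + 9/385
P(z) = 60·L_0 + (-3/2)·L_1 + (-4)·L_2 + (-304)·L_3
Only the constant term is needed; take it from each L_i and combine:
60·(2/7) + (-3/2)·(-32/11) + (-4)·(18/5) + (-304)·(9/385) = 0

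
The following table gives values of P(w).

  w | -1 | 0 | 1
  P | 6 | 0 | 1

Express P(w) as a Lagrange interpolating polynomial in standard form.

P(w) = (7/2)w^2 - (5/2)w

Build the Lagrange basis polynomials:
L_0(w) = w(w - 1) / [2] = (1/2)w^2 - (1/2)w
L_1(w) = (w + 1)(w - 1) / [-1] = -w^2 + 1
L_2(w) = (w + 1)w / [2] = (1/2)w^2 + (1/2)w
P(w) = 6·L_0 + 0·L_1 + 1·L_2
  6·L_0(w) = 3w^2 - 3w
  0·L_1(w) = 0
  1·L_2(w) = (1/2)w^2 + (1/2)w
Adding term by term: (7/2)w^2 - (5/2)w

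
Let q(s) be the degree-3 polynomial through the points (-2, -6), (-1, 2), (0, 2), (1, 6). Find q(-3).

-34

Using Newton's divided-difference form:
q[-2,-1] = (2 - (-6)) / (-1 - (-2)) = 8
q[-1,0] = (2 - 2) / (0 - (-1)) = 0
q[0,1] = (6 - 2) / (1 - 0) = 4
q[-2,-1,0] = (0 - 8) / (0 - (-2)) = -4
q[-1,0,1] = (4 - 0) / (1 - (-1)) = 2
q[-2,-1,0,1] = (2 - (-4)) / (1 - (-2)) = 2
q(-3) = -6 + 8·(-1) + (-4)·(-1)·(-2) + 2·(-1)·(-2)·(-3) = -34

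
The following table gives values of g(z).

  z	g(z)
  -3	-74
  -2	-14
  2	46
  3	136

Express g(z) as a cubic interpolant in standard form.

Newton's divided differences:
g[-3,-2] = (-14 - (-74)) / (-2 - (-3)) = 60
g[-2,2] = (46 - (-14)) / (2 - (-2)) = 15
g[2,3] = (136 - 46) / (3 - 2) = 90
g[-3,-2,2] = (15 - 60) / (2 - (-3)) = -9
g[-2,2,3] = (90 - 15) / (3 - (-2)) = 15
g[-3,-2,2,3] = (15 - (-9)) / (3 - (-3)) = 4
g(z) = -74 + 60·(z + 3) + (-9)·(z + 3)(z + 2) + 4·(z + 3)(z + 2)(z - 2)
Expanding: g(z) = 4z^3 + 3z^2 - z + 4

g(z) = 4z^3 + 3z^2 - z + 4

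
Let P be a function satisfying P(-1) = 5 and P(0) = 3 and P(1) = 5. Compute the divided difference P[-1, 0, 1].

2

P[-1,0] = (3 - 5) / (0 - (-1)) = -2
P[0,1] = (5 - 3) / (1 - 0) = 2
P[-1,0,1] = (2 - (-2)) / (1 - (-1)) = 2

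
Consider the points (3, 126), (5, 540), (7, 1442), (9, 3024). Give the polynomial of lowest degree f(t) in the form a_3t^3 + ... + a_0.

Build the Lagrange basis polynomials:
L_0(t) = (t - 5)(t - 7)(t - 9) / [-48] = -(1/48)t^3 + (7/16)t^2 - (143/48)t + 105/16
L_1(t) = (t - 3)(t - 7)(t - 9) / [16] = (1/16)t^3 - (19/16)t^2 + (111/16)t - 189/16
L_2(t) = (t - 3)(t - 5)(t - 9) / [-16] = -(1/16)t^3 + (17/16)t^2 - (87/16)t + 135/16
L_3(t) = (t - 3)(t - 5)(t - 7) / [48] = (1/48)t^3 - (5/16)t^2 + (71/48)t - 35/16
f(t) = 126·L_0 + 540·L_1 + 1442·L_2 + 3024·L_3
  126·L_0(t) = -(21/8)t^3 + (441/8)t^2 - (3003/8)t + 6615/8
  540·L_1(t) = (135/4)t^3 - (2565/4)t^2 + (14985/4)t - 25515/4
  1442·L_2(t) = -(721/8)t^3 + (12257/8)t^2 - (62727/8)t + 97335/8
  3024·L_3(t) = 63t^3 - 945t^2 + 4473t - 6615
Adding term by term: 4t^3 + t^2 + 3t

f(t) = 4t^3 + t^2 + 3t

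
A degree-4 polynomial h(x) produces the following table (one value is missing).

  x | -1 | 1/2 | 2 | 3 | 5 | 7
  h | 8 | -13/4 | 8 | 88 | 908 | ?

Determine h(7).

3848

The 5 known values determine h uniquely (degree ≤ 4).
L_0(7) = (13/2)·(5)·(4)·(2)/[(-3/2)·(-3)·(-4)·(-6)] = 65/27
L_1(7) = (8)·(5)·(4)·(2)/[(3/2)·(-3/2)·(-5/2)·(-9/2)] = -1024/81
L_2(7) = (8)·(13/2)·(4)·(2)/[(3)·(3/2)·(-1)·(-3)] = 832/27
L_3(7) = (8)·(13/2)·(5)·(2)/[(4)·(5/2)·(1)·(-2)] = -26
L_4(7) = (8)·(13/2)·(5)·(4)/[(6)·(9/2)·(3)·(2)] = 520/81
Sum: 8·(65/27) + (-13/4)·(-1024/81) + 8·(832/27) + 88·(-26) + 908·(520/81) = 3848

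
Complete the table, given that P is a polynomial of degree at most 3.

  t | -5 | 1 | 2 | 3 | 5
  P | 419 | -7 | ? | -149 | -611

The 4 known values determine P uniquely (degree ≤ 3).
L_0(2) = (1)·(-1)·(-3)/[(-6)·(-8)·(-10)] = -1/160
L_1(2) = (7)·(-1)·(-3)/[(6)·(-2)·(-4)] = 7/16
L_2(2) = (7)·(1)·(-3)/[(8)·(2)·(-2)] = 21/32
L_3(2) = (7)·(1)·(-1)/[(10)·(4)·(2)] = -7/80
Sum: 419·(-1/160) + (-7)·(7/16) + (-149)·(21/32) + (-611)·(-7/80) = -50

-50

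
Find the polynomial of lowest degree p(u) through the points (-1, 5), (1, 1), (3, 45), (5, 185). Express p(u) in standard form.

L_0(u) = (u - 1)(u - 3)(u - 5) / [-48] = -(1/48)u^3 + (3/16)u^2 - (23/48)u + 5/16
L_1(u) = (u + 1)(u - 3)(u - 5) / [16] = (1/16)u^3 - (7/16)u^2 + (7/16)u + 15/16
L_2(u) = (u + 1)(u - 1)(u - 5) / [-16] = -(1/16)u^3 + (5/16)u^2 + (1/16)u - 5/16
L_3(u) = (u + 1)(u - 1)(u - 3) / [48] = (1/48)u^3 - (1/16)u^2 - (1/48)u + 1/16
p(u) = 5·L_0 + 1·L_1 + 45·L_2 + 185·L_3
  5·L_0(u) = -(5/48)u^3 + (15/16)u^2 - (115/48)u + 25/16
  1·L_1(u) = (1/16)u^3 - (7/16)u^2 + (7/16)u + 15/16
  45·L_2(u) = -(45/16)u^3 + (225/16)u^2 + (45/16)u - 225/16
  185·L_3(u) = (185/48)u^3 - (185/16)u^2 - (185/48)u + 185/16
Adding term by term: u^3 + 3u^2 - 3u

p(u) = u^3 + 3u^2 - 3u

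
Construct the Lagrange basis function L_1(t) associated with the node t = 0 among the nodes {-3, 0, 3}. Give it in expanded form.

L_1(t) = -(1/9)t^2 + 1

L_1(t) = (t + 3)(t - 3) / [(3)·(-3)]
       = (t^2 - 9) / (-9)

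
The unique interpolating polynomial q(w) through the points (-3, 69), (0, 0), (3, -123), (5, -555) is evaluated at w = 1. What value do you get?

-3

Using Newton's divided-difference form:
q[-3,0] = (0 - 69) / (0 - (-3)) = -23
q[0,3] = (-123 - 0) / (3 - 0) = -41
q[3,5] = (-555 - (-123)) / (5 - 3) = -216
q[-3,0,3] = (-41 - (-23)) / (3 - (-3)) = -3
q[0,3,5] = (-216 - (-41)) / (5 - 0) = -35
q[-3,0,3,5] = (-35 - (-3)) / (5 - (-3)) = -4
q(1) = 69 + (-23)·(4) + (-3)·(4)·(1) + (-4)·(4)·(1)·(-2) = -3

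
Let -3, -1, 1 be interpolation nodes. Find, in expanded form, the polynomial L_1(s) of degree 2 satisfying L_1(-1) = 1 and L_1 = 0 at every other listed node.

L_1(s) = (s + 3)(s - 1) / [(2)·(-2)]
       = (s^2 + 2s - 3) / (-4)

L_1(s) = -(1/4)s^2 - (1/2)s + 3/4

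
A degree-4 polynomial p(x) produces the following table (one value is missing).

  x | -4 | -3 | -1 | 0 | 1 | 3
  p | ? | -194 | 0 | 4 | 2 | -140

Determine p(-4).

-588

The 5 known values determine p uniquely (degree ≤ 4).
L_0(-4) = (-3)·(-4)·(-5)·(-7)/[(-2)·(-3)·(-4)·(-6)] = 35/12
L_1(-4) = (-1)·(-4)·(-5)·(-7)/[(2)·(-1)·(-2)·(-4)] = -35/4
L_2(-4) = (-1)·(-3)·(-5)·(-7)/[(3)·(1)·(-1)·(-3)] = 35/3
L_3(-4) = (-1)·(-3)·(-4)·(-7)/[(4)·(2)·(1)·(-2)] = -21/4
L_4(-4) = (-1)·(-3)·(-4)·(-5)/[(6)·(4)·(3)·(2)] = 5/12
Sum: (-194)·(35/12) + 0 + 4·(35/3) + 2·(-21/4) + (-140)·(5/12) = -588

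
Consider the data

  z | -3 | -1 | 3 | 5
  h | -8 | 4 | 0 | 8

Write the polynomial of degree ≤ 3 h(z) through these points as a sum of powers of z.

L_0(z) = (z + 1)(z - 3)(z - 5) / [-96] = -(1/96)z^3 + (7/96)z^2 - (7/96)z - 5/32
L_1(z) = (z + 3)(z - 3)(z - 5) / [48] = (1/48)z^3 - (5/48)z^2 - (3/16)z + 15/16
L_2(z) = (z + 3)(z + 1)(z - 5) / [-48] = -(1/48)z^3 + (1/48)z^2 + (17/48)z + 5/16
L_3(z) = (z + 3)(z + 1)(z - 3) / [96] = (1/96)z^3 + (1/96)z^2 - (3/32)z - 3/32
h(z) = (-8)·L_0 + 4·L_1 + 0·L_2 + 8·L_3
  (-8)·L_0(z) = (1/12)z^3 - (7/12)z^2 + (7/12)z + 5/4
  4·L_1(z) = (1/12)z^3 - (5/12)z^2 - (3/4)z + 15/4
  0·L_2(z) = 0
  8·L_3(z) = (1/12)z^3 + (1/12)z^2 - (3/4)z - 3/4
Adding term by term: (1/4)z^3 - (11/12)z^2 - (11/12)z + 17/4

h(z) = (1/4)z^3 - (11/12)z^2 - (11/12)z + 17/4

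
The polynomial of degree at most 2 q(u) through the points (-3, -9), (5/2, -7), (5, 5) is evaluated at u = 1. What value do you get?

-598/55

L_0(1) = (-3/2)·(-4)/[(-11/2)·(-8)] = 3/22
L_1(1) = (4)·(-4)/[(11/2)·(-5/2)] = 64/55
L_2(1) = (4)·(-3/2)/[(8)·(5/2)] = -3/10
Sum: (-9)·(3/22) + (-7)·(64/55) + 5·(-3/10) = -598/55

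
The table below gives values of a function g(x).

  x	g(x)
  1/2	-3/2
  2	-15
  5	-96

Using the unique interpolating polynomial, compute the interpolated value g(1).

L_0(1) = (-1)·(-4)/[(-3/2)·(-9/2)] = 16/27
L_1(1) = (1/2)·(-4)/[(3/2)·(-3)] = 4/9
L_2(1) = (1/2)·(-1)/[(9/2)·(3)] = -1/27
Sum: (-3/2)·(16/27) + (-15)·(4/9) + (-96)·(-1/27) = -4

-4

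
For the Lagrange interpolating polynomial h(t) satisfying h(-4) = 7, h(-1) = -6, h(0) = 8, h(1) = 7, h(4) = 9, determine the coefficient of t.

Build the Lagrange basis polynomials:
L_0(t) = (t + 1)t(t - 1)(t - 4) / [480] = (1/480)t^4 - (1/120)t^3 - (1/480)t^2 + (1/120)t
L_1(t) = (t + 4)t(t - 1)(t - 4) / [-30] = -(1/30)t^4 + (1/30)t^3 + (8/15)t^2 - (8/15)t
L_2(t) = (t + 4)(t + 1)(t - 1)(t - 4) / [16] = (1/16)t^4 - (17/16)t^2 + 1
L_3(t) = (t + 4)(t + 1)t(t - 4) / [-30] = -(1/30)t^4 - (1/30)t^3 + (8/15)t^2 + (8/15)t
L_4(t) = (t + 4)(t + 1)t(t - 1) / [480] = (1/480)t^4 + (1/120)t^3 - (1/480)t^2 - (1/120)t
h(t) = 7·L_0 + (-6)·L_1 + 8·L_2 + 7·L_3 + 9·L_4
Only the coefficient of t is needed; take it from each L_i and combine:
7·(1/120) + (-6)·(-8/15) + 8·(0) + 7·(8/15) + 9·(-1/120) = 83/12

83/12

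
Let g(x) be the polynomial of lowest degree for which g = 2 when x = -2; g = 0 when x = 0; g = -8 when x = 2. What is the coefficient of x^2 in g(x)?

The leading coefficient equals the top divided difference g[-2,0,2].
g[-2,0] = (0 - 2) / (0 - (-2)) = -1
g[0,2] = (-8 - 0) / (2 - 0) = -4
g[-2,0,2] = (-4 - (-1)) / (2 - (-2)) = -3/4

-3/4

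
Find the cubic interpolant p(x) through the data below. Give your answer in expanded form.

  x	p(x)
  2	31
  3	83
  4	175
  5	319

p(x) = 2x^3 + 2x^2 + 4x - 1

Build the Lagrange basis polynomials:
L_0(x) = (x - 3)(x - 4)(x - 5) / [-6] = -(1/6)x^3 + 2x^2 - (47/6)x + 10
L_1(x) = (x - 2)(x - 4)(x - 5) / [2] = (1/2)x^3 - (11/2)x^2 + 19x - 20
L_2(x) = (x - 2)(x - 3)(x - 5) / [-2] = -(1/2)x^3 + 5x^2 - (31/2)x + 15
L_3(x) = (x - 2)(x - 3)(x - 4) / [6] = (1/6)x^3 - (3/2)x^2 + (13/3)x - 4
p(x) = 31·L_0 + 83·L_1 + 175·L_2 + 319·L_3
  31·L_0(x) = -(31/6)x^3 + 62x^2 - (1457/6)x + 310
  83·L_1(x) = (83/2)x^3 - (913/2)x^2 + 1577x - 1660
  175·L_2(x) = -(175/2)x^3 + 875x^2 - (5425/2)x + 2625
  319·L_3(x) = (319/6)x^3 - (957/2)x^2 + (4147/3)x - 1276
Adding term by term: 2x^3 + 2x^2 + 4x - 1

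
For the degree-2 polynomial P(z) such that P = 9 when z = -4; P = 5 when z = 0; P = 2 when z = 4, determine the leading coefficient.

The leading coefficient equals the top divided difference P[-4,0,4].
P[-4,0] = (5 - 9) / (0 - (-4)) = -1
P[0,4] = (2 - 5) / (4 - 0) = -3/4
P[-4,0,4] = (-3/4 - (-1)) / (4 - (-4)) = 1/32

1/32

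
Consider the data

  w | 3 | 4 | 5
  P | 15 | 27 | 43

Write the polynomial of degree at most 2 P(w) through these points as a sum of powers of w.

P(w) = 2w^2 - 2w + 3

Build the Lagrange basis polynomials:
L_0(w) = (w - 4)(w - 5) / [2] = (1/2)w^2 - (9/2)w + 10
L_1(w) = (w - 3)(w - 5) / [-1] = -w^2 + 8w - 15
L_2(w) = (w - 3)(w - 4) / [2] = (1/2)w^2 - (7/2)w + 6
P(w) = 15·L_0 + 27·L_1 + 43·L_2
  15·L_0(w) = (15/2)w^2 - (135/2)w + 150
  27·L_1(w) = -27w^2 + 216w - 405
  43·L_2(w) = (43/2)w^2 - (301/2)w + 258
Adding term by term: 2w^2 - 2w + 3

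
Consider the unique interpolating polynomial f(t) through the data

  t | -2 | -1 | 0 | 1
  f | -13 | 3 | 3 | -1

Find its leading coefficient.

2

Build the Lagrange basis polynomials:
L_0(t) = (t + 1)t(t - 1) / [-6] = -(1/6)t^3 + (1/6)t
L_1(t) = (t + 2)t(t - 1) / [2] = (1/2)t^3 + (1/2)t^2 - t
L_2(t) = (t + 2)(t + 1)(t - 1) / [-2] = -(1/2)t^3 - t^2 + (1/2)t + 1
L_3(t) = (t + 2)(t + 1)t / [6] = (1/6)t^3 + (1/2)t^2 + (1/3)t
f(t) = (-13)·L_0 + 3·L_1 + 3·L_2 + (-1)·L_3
Only the coefficient of t^3 is needed; take it from each L_i and combine:
(-13)·(-1/6) + 3·(1/2) + 3·(-1/2) + (-1)·(1/6) = 2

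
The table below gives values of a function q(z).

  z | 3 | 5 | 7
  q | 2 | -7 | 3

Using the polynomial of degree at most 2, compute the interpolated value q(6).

Evaluate each Lagrange basis at z = 6:
L_0(6) = (1)·(-1)/[(-2)·(-4)] = -1/8
L_1(6) = (3)·(-1)/[(2)·(-2)] = 3/4
L_2(6) = (3)·(1)/[(4)·(2)] = 3/8
Sum: 2·(-1/8) + (-7)·(3/4) + 3·(3/8) = -35/8

-35/8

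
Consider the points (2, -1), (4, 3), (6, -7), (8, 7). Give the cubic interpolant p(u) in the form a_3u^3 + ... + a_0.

Newton's divided differences:
p[2,4] = (3 - (-1)) / (4 - 2) = 2
p[4,6] = (-7 - 3) / (6 - 4) = -5
p[6,8] = (7 - (-7)) / (8 - 6) = 7
p[2,4,6] = (-5 - 2) / (6 - 2) = -7/4
p[4,6,8] = (7 - (-5)) / (8 - 4) = 3
p[2,4,6,8] = (3 - (-7/4)) / (8 - 2) = 19/24
p(u) = -1 + 2·(u - 2) + (-7/4)·(u - 2)(u - 4) + (19/24)·(u - 2)(u - 4)(u - 6)
Expanding: p(u) = (19/24)u^3 - (45/4)u^2 + (142/3)u - 57

p(u) = (19/24)u^3 - (45/4)u^2 + (142/3)u - 57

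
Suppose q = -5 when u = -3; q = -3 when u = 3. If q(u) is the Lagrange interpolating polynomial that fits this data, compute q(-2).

L_0(-2) = (-5)/[(-6)] = 5/6
L_1(-2) = (1)/[(6)] = 1/6
Sum: (-5)·(5/6) + (-3)·(1/6) = -14/3

-14/3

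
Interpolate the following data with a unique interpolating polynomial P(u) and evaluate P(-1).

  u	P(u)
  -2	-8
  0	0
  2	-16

Using Newton's divided-difference form:
P[-2,0] = (0 - (-8)) / (0 - (-2)) = 4
P[0,2] = (-16 - 0) / (2 - 0) = -8
P[-2,0,2] = (-8 - 4) / (2 - (-2)) = -3
P(-1) = -8 + 4·(1) + (-3)·(1)·(-1) = -1

-1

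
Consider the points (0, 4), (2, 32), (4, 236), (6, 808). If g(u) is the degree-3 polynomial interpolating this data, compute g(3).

L_0(3) = (1)·(-1)·(-3)/[(-2)·(-4)·(-6)] = -1/16
L_1(3) = (3)·(-1)·(-3)/[(2)·(-2)·(-4)] = 9/16
L_2(3) = (3)·(1)·(-3)/[(4)·(2)·(-2)] = 9/16
L_3(3) = (3)·(1)·(-1)/[(6)·(4)·(2)] = -1/16
Sum: 4·(-1/16) + 32·(9/16) + 236·(9/16) + 808·(-1/16) = 100

100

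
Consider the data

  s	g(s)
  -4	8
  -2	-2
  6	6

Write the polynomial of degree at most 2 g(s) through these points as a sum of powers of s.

Build the Lagrange basis polynomials:
L_0(s) = (s + 2)(s - 6) / [20] = (1/20)s^2 - (1/5)s - 3/5
L_1(s) = (s + 4)(s - 6) / [-16] = -(1/16)s^2 + (1/8)s + 3/2
L_2(s) = (s + 4)(s + 2) / [80] = (1/80)s^2 + (3/40)s + 1/10
g(s) = 8·L_0 + (-2)·L_1 + 6·L_2
  8·L_0(s) = (2/5)s^2 - (8/5)s - 24/5
  (-2)·L_1(s) = (1/8)s^2 - (1/4)s - 3
  6·L_2(s) = (3/40)s^2 + (9/20)s + 3/5
Adding term by term: (3/5)s^2 - (7/5)s - 36/5

g(s) = (3/5)s^2 - (7/5)s - 36/5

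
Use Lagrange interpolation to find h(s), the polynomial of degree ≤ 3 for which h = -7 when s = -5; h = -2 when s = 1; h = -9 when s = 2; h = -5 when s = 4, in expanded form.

h(s) = (173/378)s^3 - (11/54)s^2 - (259/27)s + 1387/189

L_0(s) = (s - 1)(s - 2)(s - 4) / [-378] = -(1/378)s^3 + (1/54)s^2 - (1/27)s + 4/189
L_1(s) = (s + 5)(s - 2)(s - 4) / [18] = (1/18)s^3 - (1/18)s^2 - (11/9)s + 20/9
L_2(s) = (s + 5)(s - 1)(s - 4) / [-14] = -(1/14)s^3 + (3/2)s - 10/7
L_3(s) = (s + 5)(s - 1)(s - 2) / [54] = (1/54)s^3 + (1/27)s^2 - (13/54)s + 5/27
h(s) = (-7)·L_0 + (-2)·L_1 + (-9)·L_2 + (-5)·L_3
  (-7)·L_0(s) = (1/54)s^3 - (7/54)s^2 + (7/27)s - 4/27
  (-2)·L_1(s) = -(1/9)s^3 + (1/9)s^2 + (22/9)s - 40/9
  (-9)·L_2(s) = (9/14)s^3 - (27/2)s + 90/7
  (-5)·L_3(s) = -(5/54)s^3 - (5/27)s^2 + (65/54)s - 25/27
Adding term by term: (173/378)s^3 - (11/54)s^2 - (259/27)s + 1387/189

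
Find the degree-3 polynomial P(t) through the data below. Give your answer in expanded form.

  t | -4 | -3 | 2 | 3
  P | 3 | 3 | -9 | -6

Build the Lagrange basis polynomials:
L_0(t) = (t + 3)(t - 2)(t - 3) / [-42] = -(1/42)t^3 + (1/21)t^2 + (3/14)t - 3/7
L_1(t) = (t + 4)(t - 2)(t - 3) / [30] = (1/30)t^3 - (1/30)t^2 - (7/15)t + 4/5
L_2(t) = (t + 4)(t + 3)(t - 3) / [-30] = -(1/30)t^3 - (2/15)t^2 + (3/10)t + 6/5
L_3(t) = (t + 4)(t + 3)(t - 2) / [42] = (1/42)t^3 + (5/42)t^2 - (1/21)t - 4/7
P(t) = 3·L_0 + 3·L_1 + (-9)·L_2 + (-6)·L_3
  3·L_0(t) = -(1/14)t^3 + (1/7)t^2 + (9/14)t - 9/7
  3·L_1(t) = (1/10)t^3 - (1/10)t^2 - (7/5)t + 12/5
  (-9)·L_2(t) = (3/10)t^3 + (6/5)t^2 - (27/10)t - 54/5
  (-6)·L_3(t) = -(1/7)t^3 - (5/7)t^2 + (2/7)t + 24/7
Adding term by term: (13/70)t^3 + (37/70)t^2 - (111/35)t - 219/35

P(t) = (13/70)t^3 + (37/70)t^2 - (111/35)t - 219/35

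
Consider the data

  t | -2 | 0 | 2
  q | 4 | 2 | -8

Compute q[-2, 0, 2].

q[-2,0] = (2 - 4) / (0 - (-2)) = -1
q[0,2] = (-8 - 2) / (2 - 0) = -5
q[-2,0,2] = (-5 - (-1)) / (2 - (-2)) = -1

-1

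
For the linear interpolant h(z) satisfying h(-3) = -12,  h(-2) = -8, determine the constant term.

Build the Lagrange basis polynomials:
L_0(z) = (z + 2) / [-1] = -z - 2
L_1(z) = (z + 3) / [1] = z + 3
h(z) = (-12)·L_0 + (-8)·L_1
Only the constant term is needed; take it from each L_i and combine:
(-12)·(-2) + (-8)·(3) = 0

0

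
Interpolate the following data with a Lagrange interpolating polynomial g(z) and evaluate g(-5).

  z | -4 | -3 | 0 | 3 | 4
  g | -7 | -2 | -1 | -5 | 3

Evaluate each Lagrange basis at z = -5:
L_0(-5) = (-2)·(-5)·(-8)·(-9)/[(-1)·(-4)·(-7)·(-8)] = 45/14
L_1(-5) = (-1)·(-5)·(-8)·(-9)/[(1)·(-3)·(-6)·(-7)] = -20/7
L_2(-5) = (-1)·(-2)·(-8)·(-9)/[(4)·(3)·(-3)·(-4)] = 1
L_3(-5) = (-1)·(-2)·(-5)·(-9)/[(7)·(6)·(3)·(-1)] = -5/7
L_4(-5) = (-1)·(-2)·(-5)·(-8)/[(8)·(7)·(4)·(1)] = 5/14
Sum: (-7)·(45/14) + (-2)·(-20/7) + (-1)·(1) + (-5)·(-5/7) + 3·(5/14) = -92/7

-92/7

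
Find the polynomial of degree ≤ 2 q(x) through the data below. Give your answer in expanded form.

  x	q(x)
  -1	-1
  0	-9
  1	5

q(x) = 11x^2 + 3x - 9

Build the Lagrange basis polynomials:
L_0(x) = x(x - 1) / [2] = (1/2)x^2 - (1/2)x
L_1(x) = (x + 1)(x - 1) / [-1] = -x^2 + 1
L_2(x) = (x + 1)x / [2] = (1/2)x^2 + (1/2)x
q(x) = (-1)·L_0 + (-9)·L_1 + 5·L_2
  (-1)·L_0(x) = -(1/2)x^2 + (1/2)x
  (-9)·L_1(x) = 9x^2 - 9
  5·L_2(x) = (5/2)x^2 + (5/2)x
Adding term by term: 11x^2 + 3x - 9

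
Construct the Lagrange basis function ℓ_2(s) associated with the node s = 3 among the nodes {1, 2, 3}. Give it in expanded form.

ℓ_2(s) = (1/2)s^2 - (3/2)s + 1

ℓ_2(s) = (s - 1)(s - 2) / [(2)·(1)]
       = (s^2 - 3s + 2) / (2)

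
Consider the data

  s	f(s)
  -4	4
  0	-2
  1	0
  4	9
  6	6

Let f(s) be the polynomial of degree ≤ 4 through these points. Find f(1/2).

Using Newton's divided-difference form:
f[-4,0] = (-2 - 4) / (0 - (-4)) = -3/2
f[0,1] = (0 - (-2)) / (1 - 0) = 2
f[1,4] = (9 - 0) / (4 - 1) = 3
f[4,6] = (6 - 9) / (6 - 4) = -3/2
f[-4,0,1] = (2 - (-3/2)) / (1 - (-4)) = 7/10
f[0,1,4] = (3 - 2) / (4 - 0) = 1/4
f[1,4,6] = (-3/2 - 3) / (6 - 1) = -9/10
f[-4,0,1,4] = (1/4 - 7/10) / (4 - (-4)) = -9/160
f[0,1,4,6] = (-9/10 - 1/4) / (6 - 0) = -23/120
f[-4,0,1,4,6] = (-23/120 - (-9/160)) / (6 - (-4)) = -13/960
f(1/2) = 4 + (-3/2)·(9/2) + (7/10)·(9/2)·(1/2) + (-9/160)·(9/2)·(1/2)·(-1/2) + (-13/960)·(9/2)·(1/2)·(-1/2)·(-7/2) = -1193/1024

-1193/1024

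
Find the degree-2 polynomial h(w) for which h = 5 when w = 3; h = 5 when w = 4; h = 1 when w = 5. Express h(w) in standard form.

h(w) = -2w^2 + 14w - 19

L_0(w) = (w - 4)(w - 5) / [2] = (1/2)w^2 - (9/2)w + 10
L_1(w) = (w - 3)(w - 5) / [-1] = -w^2 + 8w - 15
L_2(w) = (w - 3)(w - 4) / [2] = (1/2)w^2 - (7/2)w + 6
h(w) = 5·L_0 + 5·L_1 + 1·L_2
  5·L_0(w) = (5/2)w^2 - (45/2)w + 50
  5·L_1(w) = -5w^2 + 40w - 75
  1·L_2(w) = (1/2)w^2 - (7/2)w + 6
Adding term by term: -2w^2 + 14w - 19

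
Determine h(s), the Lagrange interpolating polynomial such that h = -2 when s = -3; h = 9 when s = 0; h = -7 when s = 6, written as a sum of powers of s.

h(s) = -(19/27)s^2 + (14/9)s + 9

L_0(s) = s(s - 6) / [27] = (1/27)s^2 - (2/9)s
L_1(s) = (s + 3)(s - 6) / [-18] = -(1/18)s^2 + (1/6)s + 1
L_2(s) = (s + 3)s / [54] = (1/54)s^2 + (1/18)s
h(s) = (-2)·L_0 + 9·L_1 + (-7)·L_2
  (-2)·L_0(s) = -(2/27)s^2 + (4/9)s
  9·L_1(s) = -(1/2)s^2 + (3/2)s + 9
  (-7)·L_2(s) = -(7/54)s^2 - (7/18)s
Adding term by term: -(19/27)s^2 + (14/9)s + 9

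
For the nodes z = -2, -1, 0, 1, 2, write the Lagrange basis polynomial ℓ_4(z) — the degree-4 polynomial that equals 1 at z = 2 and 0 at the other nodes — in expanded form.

ℓ_4(z) = (z + 2)(z + 1)z(z - 1) / [(4)·(3)·(2)·(1)]
       = (z^4 + 2z^3 - z^2 - 2z) / (24)

ℓ_4(z) = (1/24)z^4 + (1/12)z^3 - (1/24)z^2 - (1/12)z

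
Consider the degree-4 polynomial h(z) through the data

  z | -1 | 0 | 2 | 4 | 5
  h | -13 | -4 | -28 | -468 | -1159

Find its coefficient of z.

4

Build the Lagrange basis polynomials:
L_0(z) = z(z - 2)(z - 4)(z - 5) / [90] = (1/90)z^4 - (11/90)z^3 + (19/45)z^2 - (4/9)z
L_1(z) = (z + 1)(z - 2)(z - 4)(z - 5) / [-40] = -(1/40)z^4 + (1/4)z^3 - (27/40)z^2 + (1/20)z + 1
L_2(z) = (z + 1)z(z - 4)(z - 5) / [36] = (1/36)z^4 - (2/9)z^3 + (11/36)z^2 + (5/9)z
L_3(z) = (z + 1)z(z - 2)(z - 5) / [-40] = -(1/40)z^4 + (3/20)z^3 - (3/40)z^2 - (1/4)z
L_4(z) = (z + 1)z(z - 2)(z - 4) / [90] = (1/90)z^4 - (1/18)z^3 + (1/45)z^2 + (4/45)z
h(z) = (-13)·L_0 + (-4)·L_1 + (-28)·L_2 + (-468)·L_3 + (-1159)·L_4
Only the coefficient of z is needed; take it from each L_i and combine:
(-13)·(-4/9) + (-4)·(1/20) + (-28)·(5/9) + (-468)·(-1/4) + (-1159)·(4/45) = 4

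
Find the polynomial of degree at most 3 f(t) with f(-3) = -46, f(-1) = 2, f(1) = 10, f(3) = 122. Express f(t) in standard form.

f(t) = 3t^3 + 4t^2 + t + 2

L_0(t) = (t + 1)(t - 1)(t - 3) / [-48] = -(1/48)t^3 + (1/16)t^2 + (1/48)t - 1/16
L_1(t) = (t + 3)(t - 1)(t - 3) / [16] = (1/16)t^3 - (1/16)t^2 - (9/16)t + 9/16
L_2(t) = (t + 3)(t + 1)(t - 3) / [-16] = -(1/16)t^3 - (1/16)t^2 + (9/16)t + 9/16
L_3(t) = (t + 3)(t + 1)(t - 1) / [48] = (1/48)t^3 + (1/16)t^2 - (1/48)t - 1/16
f(t) = (-46)·L_0 + 2·L_1 + 10·L_2 + 122·L_3
  (-46)·L_0(t) = (23/24)t^3 - (23/8)t^2 - (23/24)t + 23/8
  2·L_1(t) = (1/8)t^3 - (1/8)t^2 - (9/8)t + 9/8
  10·L_2(t) = -(5/8)t^3 - (5/8)t^2 + (45/8)t + 45/8
  122·L_3(t) = (61/24)t^3 + (61/8)t^2 - (61/24)t - 61/8
Adding term by term: 3t^3 + 4t^2 + t + 2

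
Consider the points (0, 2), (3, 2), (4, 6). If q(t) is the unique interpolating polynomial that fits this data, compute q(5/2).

Evaluate each Lagrange basis at t = 5/2:
L_0(5/2) = (-1/2)·(-3/2)/[(-3)·(-4)] = 1/16
L_1(5/2) = (5/2)·(-3/2)/[(3)·(-1)] = 5/4
L_2(5/2) = (5/2)·(-1/2)/[(4)·(1)] = -5/16
Sum: 2·(1/16) + 2·(5/4) + 6·(-5/16) = 3/4

3/4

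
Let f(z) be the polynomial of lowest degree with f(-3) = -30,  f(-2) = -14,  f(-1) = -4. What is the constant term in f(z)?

L_0(z) = (z + 2)(z + 1) / [2] = (1/2)z^2 + (3/2)z + 1
L_1(z) = (z + 3)(z + 1) / [-1] = -z^2 - 4z - 3
L_2(z) = (z + 3)(z + 2) / [2] = (1/2)z^2 + (5/2)z + 3
f(z) = (-30)·L_0 + (-14)·L_1 + (-4)·L_2
Only the constant term is needed; take it from each L_i and combine:
(-30)·(1) + (-14)·(-3) + (-4)·(3) = 0

0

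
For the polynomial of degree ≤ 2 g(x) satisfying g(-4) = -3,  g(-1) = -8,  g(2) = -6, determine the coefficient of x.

5/18

L_0(x) = (x + 1)(x - 2) / [18] = (1/18)x^2 - (1/18)x - 1/9
L_1(x) = (x + 4)(x - 2) / [-9] = -(1/9)x^2 - (2/9)x + 8/9
L_2(x) = (x + 4)(x + 1) / [18] = (1/18)x^2 + (5/18)x + 2/9
g(x) = (-3)·L_0 + (-8)·L_1 + (-6)·L_2
Only the coefficient of x is needed; take it from each L_i and combine:
(-3)·(-1/18) + (-8)·(-2/9) + (-6)·(5/18) = 5/18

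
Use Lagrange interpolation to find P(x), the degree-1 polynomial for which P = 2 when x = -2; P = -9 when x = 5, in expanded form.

Build the Lagrange basis polynomials:
L_0(x) = (x - 5) / [-7] = -(1/7)x + 5/7
L_1(x) = (x + 2) / [7] = (1/7)x + 2/7
P(x) = 2·L_0 + (-9)·L_1
  2·L_0(x) = -(2/7)x + 10/7
  (-9)·L_1(x) = -(9/7)x - 18/7
Adding term by term: -(11/7)x - 8/7

P(x) = -(11/7)x - 8/7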